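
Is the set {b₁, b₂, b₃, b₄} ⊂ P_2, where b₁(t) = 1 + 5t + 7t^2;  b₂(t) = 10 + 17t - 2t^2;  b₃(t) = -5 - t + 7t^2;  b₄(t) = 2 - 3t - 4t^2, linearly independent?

Write each element as a coordinate vector in ℝ³ using {1, t, t^2}.
There are 4 vectors in a 3-dimensional space, so they cannot be linearly independent.

linearly dependent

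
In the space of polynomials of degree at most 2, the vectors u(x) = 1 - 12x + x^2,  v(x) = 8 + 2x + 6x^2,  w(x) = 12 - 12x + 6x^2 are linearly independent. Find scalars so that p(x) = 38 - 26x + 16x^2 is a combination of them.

p = -2u - v + 4w

Identify each element with its coordinate vector in ℝ³ via {1, x, x^2}.
Write p = c₁u + … + c₃w and equate components.
The system has the unique solution (c₁, c₂, c₃) = (-2, -1, 4).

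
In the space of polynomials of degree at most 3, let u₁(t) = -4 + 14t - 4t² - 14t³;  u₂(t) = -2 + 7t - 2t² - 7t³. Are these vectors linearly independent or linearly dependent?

Write each element as a coordinate vector in ℝ⁴ using {1, t, …, t³}.
Place the vectors as rows of a 2×4 matrix and reduce to echelon form.
The reduction yields 1 nonzero row, so the rank is 1.
Since rank 1 < 2, the set is linearly dependent.
Indeed u₁ - 2u₂ = 0.

linearly dependent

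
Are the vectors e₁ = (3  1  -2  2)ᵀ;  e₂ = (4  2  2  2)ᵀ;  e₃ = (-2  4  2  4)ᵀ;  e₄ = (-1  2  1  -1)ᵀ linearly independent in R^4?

linearly independent

The matrix [e₁|e₂|e₃|e₄] has determinant 192.
A nonzero determinant means the columns are linearly independent.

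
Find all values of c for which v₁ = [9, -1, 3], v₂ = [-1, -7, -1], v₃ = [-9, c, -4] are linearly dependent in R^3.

c = -29/3

The vectors are dependent exactly when the determinant of the matrix with rows v₁, v₂, v₃ vanishes.
Cofactor expansion gives det = 6*c + 58.
Setting this to zero gives c = -29/3.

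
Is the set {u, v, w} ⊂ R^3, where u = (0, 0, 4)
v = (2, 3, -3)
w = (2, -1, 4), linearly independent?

Form the 3×3 matrix with these as columns; its determinant is -32.
A nonzero determinant means the columns are linearly independent.

linearly independent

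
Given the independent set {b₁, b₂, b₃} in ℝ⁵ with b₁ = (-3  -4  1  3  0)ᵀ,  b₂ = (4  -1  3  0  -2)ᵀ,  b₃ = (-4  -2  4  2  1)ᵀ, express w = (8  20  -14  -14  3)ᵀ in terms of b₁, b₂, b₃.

Since b₁, b₂, b₃ are independent, the coefficients expressing w are uniquely determined by a linear system.
Row-reducing the augmented matrix gives the unique coefficients (a₁, a₂, a₃) = (-4, -2, -1).

w = -4b₁ - 2b₂ - b₃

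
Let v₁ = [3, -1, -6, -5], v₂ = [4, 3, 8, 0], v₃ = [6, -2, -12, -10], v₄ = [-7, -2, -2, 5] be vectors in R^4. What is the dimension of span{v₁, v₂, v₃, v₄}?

Put the 4×4 matrix [v₁|v₂|v₃|v₄] into echelon form.
The echelon form has 2 nonzero rows, so the rank is 2.

dim = 2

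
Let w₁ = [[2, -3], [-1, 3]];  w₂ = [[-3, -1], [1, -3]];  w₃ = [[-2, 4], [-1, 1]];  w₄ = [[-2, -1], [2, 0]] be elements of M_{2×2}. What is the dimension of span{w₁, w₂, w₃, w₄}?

Represent each element by its coordinate vector in ℝ⁴.
Put the 4×4 matrix [w₁|w₂|w₃|w₄] into echelon form.
There are 4 pivot columns, so rank = 4.

4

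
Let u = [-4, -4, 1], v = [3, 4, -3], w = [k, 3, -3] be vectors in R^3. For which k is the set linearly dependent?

k = 15/8

The vectors are dependent exactly when the determinant of the matrix with rows u, v, w vanishes.
Cofactor expansion gives det = 8*k - 15.
Solving 8*k - 15 = 0 yields k = 15/8.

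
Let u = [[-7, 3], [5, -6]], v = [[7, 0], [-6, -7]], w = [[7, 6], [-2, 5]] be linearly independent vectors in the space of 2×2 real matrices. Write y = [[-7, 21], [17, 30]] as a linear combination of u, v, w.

Work in coordinates with respect to the standard basis {E₁₁, E₁₂, E₂₁, E₂₂}.
Write y = a₁u + … + a₃w and equate components.
Back-substitution yields (a₁, a₂, a₃) = (1, -3, 3).

y = u - 3v + 3w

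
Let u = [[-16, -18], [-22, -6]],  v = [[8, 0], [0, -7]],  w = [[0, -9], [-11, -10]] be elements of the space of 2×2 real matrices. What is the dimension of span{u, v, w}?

2

Pass to coordinate vectors with respect to the basis {E₁₁, E₁₂, E₂₁, E₂₂}.
Put the 4×3 matrix [u|v|w] into echelon form.
There are 2 pivot columns, so rank = 2.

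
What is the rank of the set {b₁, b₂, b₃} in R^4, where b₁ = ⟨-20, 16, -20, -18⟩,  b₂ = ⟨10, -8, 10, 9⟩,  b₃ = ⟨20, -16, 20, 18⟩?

rank 1

Form the matrix with b₁, b₂, b₃ as columns and reduce.
Reduction leaves 1 leading entry, giving rank 1.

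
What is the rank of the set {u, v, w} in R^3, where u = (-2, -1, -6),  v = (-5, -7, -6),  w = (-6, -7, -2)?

Put the 3×3 matrix [u|v|w] into echelon form.
The echelon form has 3 nonzero rows, so the rank is 3.

rank 3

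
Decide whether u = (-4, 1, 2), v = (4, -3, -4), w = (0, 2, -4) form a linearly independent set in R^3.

Place the vectors as rows of a 3×3 matrix and reduce to echelon form.
The reduction yields 3 nonzero rows, so the rank is 3.
Since rank = 3 (the number of vectors), the set is linearly independent.

linearly independent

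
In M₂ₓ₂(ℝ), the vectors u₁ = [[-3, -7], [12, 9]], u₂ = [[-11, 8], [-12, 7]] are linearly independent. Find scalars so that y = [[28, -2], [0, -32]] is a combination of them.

Identify each element with its coordinate vector in ℝ⁴ via {E₁₁, E₁₂, E₂₁, E₂₂}.
Since u₁, u₂ are independent, the coefficients expressing y are uniquely determined by a linear system.
Row-reducing the augmented matrix gives the unique coefficients (α₁, α₂) = (-2, -2).

y = -2u₁ - 2u₂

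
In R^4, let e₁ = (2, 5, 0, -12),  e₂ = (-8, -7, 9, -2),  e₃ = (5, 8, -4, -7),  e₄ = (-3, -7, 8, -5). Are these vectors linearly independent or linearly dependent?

The matrix [e₁|e₂|e₃|e₄] has determinant -648.
A nonzero determinant means the columns are linearly independent.

linearly independent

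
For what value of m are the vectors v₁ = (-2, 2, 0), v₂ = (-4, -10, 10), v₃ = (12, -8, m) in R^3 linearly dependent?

m = -20/7

The vectors are dependent exactly when the determinant of the matrix with rows v₁, v₂, v₃ vanishes.
The determinant works out to 28*m + 80.
Solving 28*m + 80 = 0 yields m = -20/7.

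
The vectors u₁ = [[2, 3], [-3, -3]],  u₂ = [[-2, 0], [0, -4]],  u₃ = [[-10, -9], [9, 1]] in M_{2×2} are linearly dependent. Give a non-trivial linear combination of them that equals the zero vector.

3u₁ - 2u₂ + u₃ = 0

Pass to coordinate vectors relative to the basis {E₁₁, E₁₂, E₂₁, E₂₂}.
Write the vectors as columns of a matrix and find a nonzero vector in its null space.
A generator of the null space is (3, -2, 1).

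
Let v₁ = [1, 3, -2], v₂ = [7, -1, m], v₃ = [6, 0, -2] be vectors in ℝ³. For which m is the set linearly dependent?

The set is linearly dependent precisely when det[v₁; v₂; v₃] = 0.
Expanding, det = 18*m + 32.
This vanishes exactly when m = -16/9.

m = -16/9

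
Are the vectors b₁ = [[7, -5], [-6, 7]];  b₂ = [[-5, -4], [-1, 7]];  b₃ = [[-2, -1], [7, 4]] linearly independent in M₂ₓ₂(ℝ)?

Take coordinates with respect to the standard basis {E₁₁, E₁₂, E₂₁, E₂₂}.
Row-reduce the matrix whose columns are b₁, b₂, b₃.
The reduction yields 3 nonzero rows, so the rank is 3.
Since rank = 3 (the number of vectors), the set is linearly independent.

linearly independent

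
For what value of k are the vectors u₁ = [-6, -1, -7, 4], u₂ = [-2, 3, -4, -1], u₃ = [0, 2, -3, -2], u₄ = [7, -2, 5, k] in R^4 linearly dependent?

k = -31/8

The set is linearly dependent precisely when det[u₁; u₂; u₃; u₄] = 0.
Expanding, det = 40*k + 155.
Solving 40*k + 155 = 0 yields k = -31/8.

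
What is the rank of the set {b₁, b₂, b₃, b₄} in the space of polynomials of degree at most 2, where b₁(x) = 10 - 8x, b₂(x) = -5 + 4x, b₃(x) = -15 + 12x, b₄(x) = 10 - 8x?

rank 1

Pass to coordinate vectors with respect to the basis {1, x, x^2}.
Row-reduce the 4×3 matrix with these as rows.
Reduction leaves 1 leading entry, giving rank 1.
(With 4 elements in a 3-dimensional space the rank is at most 3.)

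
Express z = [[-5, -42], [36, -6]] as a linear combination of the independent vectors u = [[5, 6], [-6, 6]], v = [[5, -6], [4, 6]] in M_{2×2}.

Work in coordinates with respect to the standard basis {E₁₁, E₁₂, E₂₁, E₂₂}.
Since u, v are independent, the coefficients expressing z are uniquely determined by a linear system.
Row-reducing the augmented matrix gives the unique coefficients (α₁, α₂) = (-4, 3).

z = -4u + 3v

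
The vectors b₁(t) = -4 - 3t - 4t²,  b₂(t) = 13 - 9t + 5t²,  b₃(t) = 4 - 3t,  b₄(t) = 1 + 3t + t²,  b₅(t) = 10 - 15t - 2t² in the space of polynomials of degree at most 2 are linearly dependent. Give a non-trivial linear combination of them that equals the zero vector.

2b₁ + b₂ - 2b₃ + 3b₄ = 0

Write each element as a vector in ℝ³ using {1, t, t²}.
Write the vectors as columns of a matrix and find a nonzero vector in its null space.
The free variable yields coefficients (2, 1, -2, 3, 0) (any nonzero multiple also works).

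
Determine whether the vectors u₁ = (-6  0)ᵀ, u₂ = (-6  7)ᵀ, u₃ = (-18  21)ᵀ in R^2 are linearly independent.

linearly dependent

There are 3 vectors in a 2-dimensional space, so they cannot be linearly independent.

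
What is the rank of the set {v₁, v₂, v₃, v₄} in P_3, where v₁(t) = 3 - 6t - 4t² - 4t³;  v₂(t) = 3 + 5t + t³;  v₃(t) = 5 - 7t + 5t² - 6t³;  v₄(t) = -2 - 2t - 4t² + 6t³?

4

Use coordinates relative to {1, t, …, t³}.
Row-reduce the 4×4 matrix with these as rows.
There are 4 pivot columns, so rank = 4.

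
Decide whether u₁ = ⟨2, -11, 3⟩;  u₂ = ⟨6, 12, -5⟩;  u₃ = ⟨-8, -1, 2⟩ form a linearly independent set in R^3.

linearly dependent

The matrix [u₁|u₂|u₃] has determinant 0.
A zero determinant means the columns are linearly dependent.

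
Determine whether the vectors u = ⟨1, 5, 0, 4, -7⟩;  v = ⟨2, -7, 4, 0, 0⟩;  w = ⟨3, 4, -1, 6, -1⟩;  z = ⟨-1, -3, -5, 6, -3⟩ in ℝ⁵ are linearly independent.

linearly independent

Place the vectors as rows of a 4×5 matrix and reduce to echelon form.
The reduction yields 4 nonzero rows, so the rank is 4.
Since rank = 4 (the number of vectors), the set is linearly independent.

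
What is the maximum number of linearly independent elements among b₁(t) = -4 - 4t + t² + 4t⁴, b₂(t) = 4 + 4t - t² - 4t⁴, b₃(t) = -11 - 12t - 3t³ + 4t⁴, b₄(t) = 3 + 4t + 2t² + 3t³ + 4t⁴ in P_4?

2

Use coordinates relative to {1, t, …, t⁴}.
Put the 5×4 matrix [b₁|b₂|b₃|b₄] into echelon form.
There are 2 pivot columns, so rank = 2.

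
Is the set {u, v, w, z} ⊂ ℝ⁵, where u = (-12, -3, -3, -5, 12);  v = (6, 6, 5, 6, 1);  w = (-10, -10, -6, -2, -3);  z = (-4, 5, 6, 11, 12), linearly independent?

Place the vectors as rows of a 4×5 matrix and reduce to echelon form.
The reduction yields 3 nonzero rows, so the rank is 3.
Since rank 3 < 4, the set is linearly dependent.
Indeed u + 3v + w - z = 0.

linearly dependent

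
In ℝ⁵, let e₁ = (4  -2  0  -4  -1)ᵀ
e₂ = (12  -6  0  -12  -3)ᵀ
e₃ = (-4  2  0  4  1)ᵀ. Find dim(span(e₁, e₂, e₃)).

Form the matrix with e₁, e₂, e₃ as columns and reduce.
Reduction leaves 1 leading entry, giving rank 1.

1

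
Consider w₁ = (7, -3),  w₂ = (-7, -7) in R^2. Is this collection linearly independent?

The matrix [w₁|w₂] has determinant -70.
A nonzero determinant means the columns are linearly independent.

linearly independent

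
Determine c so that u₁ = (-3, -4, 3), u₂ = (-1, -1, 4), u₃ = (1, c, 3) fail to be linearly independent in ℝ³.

Dependence holds iff the 3×3 matrix [u₁ u₂ u₃] is singular.
Expanding, det = 9*c - 16.
This vanishes exactly when c = 16/9.

c = 16/9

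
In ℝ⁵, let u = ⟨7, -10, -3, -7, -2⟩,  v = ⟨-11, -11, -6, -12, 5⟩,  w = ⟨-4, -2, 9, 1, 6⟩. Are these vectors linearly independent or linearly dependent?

linearly independent

Place the vectors as rows of a 3×5 matrix and reduce to echelon form.
The reduction yields 3 nonzero rows, so the rank is 3.
Since rank = 3 (the number of vectors), the set is linearly independent.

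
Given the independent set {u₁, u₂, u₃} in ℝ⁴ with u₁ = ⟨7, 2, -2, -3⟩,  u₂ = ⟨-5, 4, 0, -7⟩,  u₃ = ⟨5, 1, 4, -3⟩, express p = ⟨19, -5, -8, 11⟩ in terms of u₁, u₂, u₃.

p = 2u₁ - 2u₂ - u₃

Since u₁, u₂, u₃ are independent, the coefficients expressing p are uniquely determined by a linear system.
Back-substitution yields (α₁, α₂, α₃) = (2, -2, -1).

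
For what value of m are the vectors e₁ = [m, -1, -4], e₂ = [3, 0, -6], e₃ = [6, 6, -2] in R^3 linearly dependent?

m = 7/6

The set is linearly dependent precisely when det[e₁; e₂; e₃] = 0.
The determinant works out to 36*m - 42.
Setting this to zero gives m = 7/6.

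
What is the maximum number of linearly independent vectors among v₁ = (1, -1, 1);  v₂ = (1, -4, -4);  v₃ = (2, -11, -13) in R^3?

Put the 3×3 matrix [v₁|v₂|v₃] into echelon form.
Exactly 2 pivots survive; hence the rank is 2.

2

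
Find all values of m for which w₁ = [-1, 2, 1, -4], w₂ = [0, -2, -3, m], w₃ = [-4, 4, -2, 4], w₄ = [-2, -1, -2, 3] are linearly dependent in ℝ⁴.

m = 10

The set is linearly dependent precisely when det[w₁; w₂; w₃; w₄] = 0.
The determinant works out to 14*m - 140.
Solving 14*m - 140 = 0 yields m = 10.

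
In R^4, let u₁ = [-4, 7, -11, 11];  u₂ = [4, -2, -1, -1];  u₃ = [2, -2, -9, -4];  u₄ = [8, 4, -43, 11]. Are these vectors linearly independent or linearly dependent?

Place the vectors as rows of a 4×4 matrix and reduce to echelon form.
The reduction yields 3 nonzero rows, so the rank is 3.
Since rank 3 < 4, the set is linearly dependent.
Indeed 2u₁ + 3u₂ + 2u₃ - u₄ = 0.

linearly dependent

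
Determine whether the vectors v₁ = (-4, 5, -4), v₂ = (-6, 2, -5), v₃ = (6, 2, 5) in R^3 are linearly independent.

Form the 3×3 matrix with these as columns; its determinant is 16.
A nonzero determinant means the columns are linearly independent.

linearly independent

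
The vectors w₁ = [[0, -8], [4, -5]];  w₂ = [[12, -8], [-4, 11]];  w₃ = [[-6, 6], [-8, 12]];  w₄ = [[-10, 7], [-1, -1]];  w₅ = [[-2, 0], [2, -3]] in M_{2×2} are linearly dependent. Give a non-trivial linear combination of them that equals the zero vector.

w₂ - w₃ + 2w₄ - w₅ = 0

Write each element as a vector in ℝ⁴ using {E₁₁, E₁₂, E₂₁, E₂₂}.
Set up α₁w₁ + … + α₅w₅ = 0 and solve the homogeneous system.
One solution (up to scaling) is (0, 1, -1, 2, -1).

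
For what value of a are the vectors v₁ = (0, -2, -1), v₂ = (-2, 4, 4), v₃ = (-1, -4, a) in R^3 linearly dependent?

Place the vectors as rows of a 3×3 matrix; dependence ⇔ determinant zero.
Cofactor expansion gives det = -4*a - 4.
Setting this to zero gives a = -1.

a = -1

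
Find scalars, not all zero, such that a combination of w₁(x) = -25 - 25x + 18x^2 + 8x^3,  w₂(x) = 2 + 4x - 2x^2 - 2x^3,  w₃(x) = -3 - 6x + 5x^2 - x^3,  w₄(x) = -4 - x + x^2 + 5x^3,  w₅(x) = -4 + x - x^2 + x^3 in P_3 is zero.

w₁ + 2w₂ - 3w₃ - w₄ - 2w₅ = 0

Pass to coordinate vectors relative to the basis {1, x, …, x^3}.
Solve the homogeneous system with w₁, w₂, w₃, w₄, w₅ as columns by row-reducing the coefficient matrix.
A generator of the null space is (1, 2, -3, -1, -2).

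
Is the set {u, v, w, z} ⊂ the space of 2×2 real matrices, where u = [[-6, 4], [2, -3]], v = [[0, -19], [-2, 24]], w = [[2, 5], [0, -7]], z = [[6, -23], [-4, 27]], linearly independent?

Write each element as a coordinate vector in ℝ⁴ using {E₁₁, E₁₂, E₂₁, E₂₂}.
Form the 4×4 matrix with these as columns; its determinant is 0.
A zero determinant means the columns are linearly dependent.

linearly dependent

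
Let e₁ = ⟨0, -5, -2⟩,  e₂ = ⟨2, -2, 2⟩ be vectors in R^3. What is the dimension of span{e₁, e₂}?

Form the matrix with e₁, e₂ as columns and reduce.
Exactly 2 pivots survive; hence the rank is 2.

2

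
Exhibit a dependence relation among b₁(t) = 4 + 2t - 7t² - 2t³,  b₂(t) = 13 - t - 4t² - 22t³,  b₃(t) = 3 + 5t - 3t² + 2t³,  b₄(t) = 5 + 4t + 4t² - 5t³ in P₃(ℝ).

3b₁ - b₂ - 3b₃ + 2b₄ = 0

Pass to coordinate vectors relative to the basis {1, t, …, t³}.
Write the vectors as columns of a matrix and find a nonzero vector in its null space.
A generator of the null space is (3, -1, -3, 2).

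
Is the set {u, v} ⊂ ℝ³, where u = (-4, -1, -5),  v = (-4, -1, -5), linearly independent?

Place the vectors as rows of a 2×3 matrix and reduce to echelon form.
The reduction yields 1 nonzero row, so the rank is 1.
Since rank 1 < 2, the set is linearly dependent.
Indeed u - v = 0.

linearly dependent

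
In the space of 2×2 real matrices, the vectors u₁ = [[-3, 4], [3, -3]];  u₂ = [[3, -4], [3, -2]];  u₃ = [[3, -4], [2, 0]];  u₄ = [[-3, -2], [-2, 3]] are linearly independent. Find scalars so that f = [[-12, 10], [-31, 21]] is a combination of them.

Take coordinate vectors relative to {E₁₁, E₁₂, E₂₁, E₂₂}.
Write f = α₁u₁ + … + α₄u₄ and equate components.
Back-substitution yields (α₁, …, α₄) = (-4, -3, -4, 1).

f = -4u₁ - 3u₂ - 4u₃ + u₄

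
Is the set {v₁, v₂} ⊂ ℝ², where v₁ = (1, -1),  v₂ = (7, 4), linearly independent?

linearly independent

Place the vectors as rows of a 2×2 matrix and reduce to echelon form.
The reduction yields 2 nonzero rows, so the rank is 2.
Since rank = 2 (the number of vectors), the set is linearly independent.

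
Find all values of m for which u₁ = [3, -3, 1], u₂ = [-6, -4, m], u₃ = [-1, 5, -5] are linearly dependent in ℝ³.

m = 29/3

The vectors are dependent exactly when the determinant of the matrix with rows u₁, u₂, u₃ vanishes.
The determinant works out to 116 - 12*m.
This vanishes exactly when m = 29/3.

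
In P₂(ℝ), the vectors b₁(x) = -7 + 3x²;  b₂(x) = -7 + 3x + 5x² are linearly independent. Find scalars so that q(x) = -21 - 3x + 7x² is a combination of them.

Work in coordinates with respect to the standard basis {1, x, x²}.
Write q = a₁b₁ + a₂b₂ and equate components.
The system has the unique solution (a₁, a₂) = (4, -1).

q = 4b₁ - b₂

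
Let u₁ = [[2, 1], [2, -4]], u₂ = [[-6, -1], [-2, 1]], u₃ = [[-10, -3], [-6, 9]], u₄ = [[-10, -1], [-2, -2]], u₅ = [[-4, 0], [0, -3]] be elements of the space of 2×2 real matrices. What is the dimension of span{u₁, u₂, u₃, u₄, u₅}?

Pass to coordinate vectors with respect to the basis {E₁₁, E₁₂, E₂₁, E₂₂}.
Put the 4×5 matrix [u₁|u₂|u₃|u₄|u₅] into echelon form.
Exactly 2 pivots survive; hence the rank is 2.
(With 5 elements in a 4-dimensional space the rank is at most 4.)

2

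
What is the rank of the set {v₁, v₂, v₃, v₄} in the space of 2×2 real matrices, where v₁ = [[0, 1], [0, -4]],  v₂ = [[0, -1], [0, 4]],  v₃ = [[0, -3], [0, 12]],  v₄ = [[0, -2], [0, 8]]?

1

Represent each element by its coordinate vector in ℝ⁴.
Apply Gaussian elimination to the matrix whose rows are v₁, v₂, v₃, v₄.
Exactly 1 pivot survives; hence the rank is 1.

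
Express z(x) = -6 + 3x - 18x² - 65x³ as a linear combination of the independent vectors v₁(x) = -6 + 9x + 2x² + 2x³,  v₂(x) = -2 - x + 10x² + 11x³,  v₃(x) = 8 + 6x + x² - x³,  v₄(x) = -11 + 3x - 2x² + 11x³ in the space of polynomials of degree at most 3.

z = 4v₁ - 3v₂ - 4v₃ - 4v₄

Identify each element with its coordinate vector in ℝ⁴ via {1, x, …, x³}.
Write z = c₁v₁ + … + c₄v₄ and equate components.
Back-substitution yields (c₁, …, c₄) = (4, -3, -4, -4).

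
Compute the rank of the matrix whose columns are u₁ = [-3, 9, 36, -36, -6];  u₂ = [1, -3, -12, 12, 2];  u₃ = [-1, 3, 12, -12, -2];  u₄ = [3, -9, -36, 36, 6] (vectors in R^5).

Form the matrix with u₁, u₂, u₃, u₄ as columns and reduce.
Reduction leaves 1 leading entry, giving rank 1.

rank 1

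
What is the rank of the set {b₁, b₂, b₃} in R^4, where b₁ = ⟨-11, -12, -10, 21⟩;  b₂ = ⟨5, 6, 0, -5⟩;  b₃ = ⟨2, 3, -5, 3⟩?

2

Apply Gaussian elimination to the matrix whose rows are b₁, b₂, b₃.
Reduction leaves 2 leading entries, giving rank 2.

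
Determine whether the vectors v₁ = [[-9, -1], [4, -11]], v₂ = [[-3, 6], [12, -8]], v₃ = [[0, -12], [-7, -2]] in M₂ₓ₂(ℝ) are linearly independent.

linearly independent

Write each element as a coordinate vector in ℝ⁴ using {E₁₁, E₁₂, E₂₁, E₂₂}.
Row-reduce the matrix whose columns are v₁, v₂, v₃.
The reduction yields 3 nonzero rows, so the rank is 3.
Since rank = 3 (the number of vectors), the set is linearly independent.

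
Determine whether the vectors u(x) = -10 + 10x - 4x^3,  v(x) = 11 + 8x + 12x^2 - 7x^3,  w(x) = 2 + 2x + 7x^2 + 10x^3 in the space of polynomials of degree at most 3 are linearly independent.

Take coordinates with respect to the standard basis {1, x, …, x^3}.
Row-reduce the matrix whose columns are u, v, w.
The reduction yields 3 nonzero rows, so the rank is 3.
Since rank = 3 (the number of vectors), the set is linearly independent.

linearly independent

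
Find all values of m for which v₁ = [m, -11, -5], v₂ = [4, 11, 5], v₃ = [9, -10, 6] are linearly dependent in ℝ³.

The set is linearly dependent precisely when det[v₁; v₂; v₃] = 0.
Cofactor expansion gives det = 116*m + 464.
This vanishes exactly when m = -4.

m = -4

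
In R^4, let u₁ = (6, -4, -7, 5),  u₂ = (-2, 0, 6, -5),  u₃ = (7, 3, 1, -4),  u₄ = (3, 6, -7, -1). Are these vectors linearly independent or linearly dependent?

Place the vectors as rows of a 4×4 matrix and reduce to echelon form.
The reduction yields 4 nonzero rows, so the rank is 4.
Since rank = 4 (the number of vectors), the set is linearly independent.

linearly independent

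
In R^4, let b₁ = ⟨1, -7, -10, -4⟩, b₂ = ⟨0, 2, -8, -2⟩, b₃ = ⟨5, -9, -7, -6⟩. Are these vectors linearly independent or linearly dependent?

Row-reduce the matrix whose columns are b₁, b₂, b₃.
The reduction yields 3 nonzero rows, so the rank is 3.
Since rank = 3 (the number of vectors), the set is linearly independent.

linearly independent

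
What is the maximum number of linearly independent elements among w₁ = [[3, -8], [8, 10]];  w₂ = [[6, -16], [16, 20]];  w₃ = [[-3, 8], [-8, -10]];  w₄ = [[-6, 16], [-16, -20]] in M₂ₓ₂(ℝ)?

Represent each element by its coordinate vector in ℝ⁴.
Form the matrix with w₁, w₂, w₃, w₄ as columns and reduce.
Exactly 1 pivot survives; hence the rank is 1.

1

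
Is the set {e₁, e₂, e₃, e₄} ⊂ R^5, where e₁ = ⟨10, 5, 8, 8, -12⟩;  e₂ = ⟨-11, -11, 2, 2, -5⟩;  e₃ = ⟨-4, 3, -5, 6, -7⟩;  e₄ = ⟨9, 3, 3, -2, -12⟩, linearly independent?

Place the vectors as rows of a 4×5 matrix and reduce to echelon form.
The reduction yields 4 nonzero rows, so the rank is 4.
Since rank = 4 (the number of vectors), the set is linearly independent.

linearly independent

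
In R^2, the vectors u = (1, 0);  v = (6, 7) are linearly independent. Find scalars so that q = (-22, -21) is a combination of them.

q = -4u - 3v

Solve the system with u, v as columns and q as the right-hand side.
The system has the unique solution (a₁, a₂) = (-4, -3).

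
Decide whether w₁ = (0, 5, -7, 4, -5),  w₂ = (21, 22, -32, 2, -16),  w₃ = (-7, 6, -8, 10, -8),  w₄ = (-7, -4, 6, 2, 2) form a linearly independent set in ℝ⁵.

Place the vectors as rows of a 4×5 matrix and reduce to echelon form.
The reduction yields 2 nonzero rows, so the rank is 2.
Since rank 2 < 4, the set is linearly dependent.
Indeed 8w₁ - w₂ - 3w₃ = 0.

linearly dependent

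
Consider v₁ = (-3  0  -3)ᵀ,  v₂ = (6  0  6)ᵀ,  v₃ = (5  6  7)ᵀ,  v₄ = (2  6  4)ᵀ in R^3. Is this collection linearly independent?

There are 4 vectors in a 3-dimensional space, so they cannot be linearly independent.

linearly dependent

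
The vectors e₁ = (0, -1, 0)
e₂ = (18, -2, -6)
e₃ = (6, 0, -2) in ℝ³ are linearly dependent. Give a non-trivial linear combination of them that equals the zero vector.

2e₁ - e₂ + 3e₃ = 0

Write the vectors as columns of a matrix and find a nonzero vector in its null space.
One solution (up to scaling) is (2, -1, 3).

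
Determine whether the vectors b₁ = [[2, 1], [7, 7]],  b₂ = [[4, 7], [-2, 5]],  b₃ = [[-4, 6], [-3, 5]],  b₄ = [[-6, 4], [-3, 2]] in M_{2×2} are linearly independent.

Take coordinates with respect to the standard basis {E₁₁, E₁₂, E₂₁, E₂₂}.
The matrix [b₁|b₂|b₃|b₄] has determinant -464.
A nonzero determinant means the columns are linearly independent.

linearly independent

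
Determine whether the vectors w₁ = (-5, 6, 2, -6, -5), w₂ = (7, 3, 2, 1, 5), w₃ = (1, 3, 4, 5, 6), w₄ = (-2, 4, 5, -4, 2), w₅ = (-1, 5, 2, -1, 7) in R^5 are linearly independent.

linearly independent

Place the vectors as rows of a 5×5 matrix and reduce to echelon form.
The reduction yields 5 nonzero rows, so the rank is 5.
Since rank = 5 (the number of vectors), the set is linearly independent.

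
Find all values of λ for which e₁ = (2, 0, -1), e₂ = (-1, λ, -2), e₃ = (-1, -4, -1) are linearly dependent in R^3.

λ = -20/3

The vectors are dependent exactly when the determinant of the matrix with rows e₁, e₂, e₃ vanishes.
Expanding, det = -3*λ - 20.
This vanishes exactly when λ = -20/3.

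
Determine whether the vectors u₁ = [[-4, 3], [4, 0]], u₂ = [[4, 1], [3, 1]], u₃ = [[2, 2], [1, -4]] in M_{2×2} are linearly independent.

linearly independent

Take coordinates with respect to the standard basis {E₁₁, E₁₂, E₂₁, E₂₂}.
Place the vectors as rows of a 3×4 matrix and reduce to echelon form.
The reduction yields 3 nonzero rows, so the rank is 3.
Since rank = 3 (the number of vectors), the set is linearly independent.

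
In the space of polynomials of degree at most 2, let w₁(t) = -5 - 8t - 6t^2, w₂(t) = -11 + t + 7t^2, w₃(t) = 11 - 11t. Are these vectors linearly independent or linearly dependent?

linearly independent

Write each element as a coordinate vector in ℝ³ using {1, t, t^2}.
Place the vectors as rows of a 3×3 matrix and reduce to echelon form.
The reduction yields 3 nonzero rows, so the rank is 3.
Since rank = 3 (the number of vectors), the set is linearly independent.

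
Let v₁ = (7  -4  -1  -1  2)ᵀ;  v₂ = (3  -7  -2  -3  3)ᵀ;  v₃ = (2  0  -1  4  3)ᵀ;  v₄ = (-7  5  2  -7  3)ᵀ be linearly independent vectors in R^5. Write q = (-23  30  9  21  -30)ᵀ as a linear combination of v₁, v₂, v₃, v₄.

Write q = c₁v₁ + … + c₄v₄ and equate components.
Row-reducing the augmented matrix gives the unique coefficients (c₁, …, c₄) = (-3, -4, -2, -2).

q = -3v₁ - 4v₂ - 2v₃ - 2v₄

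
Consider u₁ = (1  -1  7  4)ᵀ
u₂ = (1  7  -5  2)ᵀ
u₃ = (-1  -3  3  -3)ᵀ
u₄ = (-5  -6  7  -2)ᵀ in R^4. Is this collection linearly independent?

linearly independent

Form the 4×4 matrix with these as columns; its determinant is 488.
A nonzero determinant means the columns are linearly independent.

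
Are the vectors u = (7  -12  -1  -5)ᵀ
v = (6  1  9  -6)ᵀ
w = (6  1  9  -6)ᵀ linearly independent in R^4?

Two of the vectors are equal, giving an immediate dependence.

linearly dependent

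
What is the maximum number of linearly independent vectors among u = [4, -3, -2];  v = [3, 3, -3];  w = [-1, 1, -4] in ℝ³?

3

Row-reduce the 3×3 matrix with these as rows.
The echelon form has 3 nonzero rows, so the rank is 3.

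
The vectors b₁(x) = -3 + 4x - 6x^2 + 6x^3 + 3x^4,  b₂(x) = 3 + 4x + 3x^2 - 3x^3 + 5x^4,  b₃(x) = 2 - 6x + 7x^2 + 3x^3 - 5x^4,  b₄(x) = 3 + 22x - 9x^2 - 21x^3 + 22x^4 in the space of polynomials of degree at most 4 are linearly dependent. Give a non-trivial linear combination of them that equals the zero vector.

b₁ - 2b₂ + 3b₃ + b₄ = 0

Write each element as a vector in ℝ⁵ using {1, x, …, x^4}.
Row-reduce the matrix with b₁, b₂, b₃, b₄ as columns; the null space gives the coefficients.
The free variable yields coefficients (1, -2, 3, 1) (any nonzero multiple also works).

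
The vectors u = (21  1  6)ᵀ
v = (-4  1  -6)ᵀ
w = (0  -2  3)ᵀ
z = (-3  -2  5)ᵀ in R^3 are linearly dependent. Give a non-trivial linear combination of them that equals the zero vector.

u + 3v - w + 3z = 0

Solve the homogeneous system with u, v, w, z as columns by row-reducing the coefficient matrix.
A generator of the null space is (1, 3, -1, 3).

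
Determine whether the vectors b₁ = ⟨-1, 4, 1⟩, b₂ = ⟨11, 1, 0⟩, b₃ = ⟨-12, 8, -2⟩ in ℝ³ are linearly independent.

linearly independent

Form the 3×3 matrix with these as columns; its determinant is 190.
A nonzero determinant means the columns are linearly independent.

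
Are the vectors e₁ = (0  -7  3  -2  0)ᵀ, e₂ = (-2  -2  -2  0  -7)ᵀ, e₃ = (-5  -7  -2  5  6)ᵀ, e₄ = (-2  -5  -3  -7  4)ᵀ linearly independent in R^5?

linearly independent

Place the vectors as rows of a 4×5 matrix and reduce to echelon form.
The reduction yields 4 nonzero rows, so the rank is 4.
Since rank = 4 (the number of vectors), the set is linearly independent.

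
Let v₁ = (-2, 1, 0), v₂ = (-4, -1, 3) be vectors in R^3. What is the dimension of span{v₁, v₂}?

Form the matrix with v₁, v₂ as columns and reduce.
There are 2 pivot columns, so rank = 2.

2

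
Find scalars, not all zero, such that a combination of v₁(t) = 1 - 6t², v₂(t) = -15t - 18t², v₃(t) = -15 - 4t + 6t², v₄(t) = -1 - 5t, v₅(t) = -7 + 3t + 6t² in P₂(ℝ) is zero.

3v₁ - v₂ + 3v₄ = 0

Write each element as a vector in ℝ³ using {1, t, t²}.
Row-reduce the matrix with v₁, v₂, v₃, v₄, v₅ as columns; the null space gives the coefficients.
The free variable yields coefficients (3, -1, 0, 3, 0) (any nonzero multiple also works).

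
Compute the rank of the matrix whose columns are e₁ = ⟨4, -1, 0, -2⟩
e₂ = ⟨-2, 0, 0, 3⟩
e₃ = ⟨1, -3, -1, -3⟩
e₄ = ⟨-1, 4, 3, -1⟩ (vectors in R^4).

4

Form the matrix with e₁, e₂, e₃, e₄ as columns and reduce.
Reduction leaves 4 leading entries, giving rank 4.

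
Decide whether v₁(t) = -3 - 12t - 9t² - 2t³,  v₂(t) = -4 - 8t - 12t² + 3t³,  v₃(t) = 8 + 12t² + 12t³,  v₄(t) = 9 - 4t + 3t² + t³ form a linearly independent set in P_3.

linearly independent

Write each element as a coordinate vector in ℝ⁴ using {1, t, …, t³}.
Form the 4×4 matrix with these as columns; its determinant is -10176.
A nonzero determinant means the columns are linearly independent.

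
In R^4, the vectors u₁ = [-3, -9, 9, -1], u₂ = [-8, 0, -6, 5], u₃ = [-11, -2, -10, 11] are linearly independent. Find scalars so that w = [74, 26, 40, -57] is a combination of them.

Write w = α₁u₁ + … + α₃u₃ and equate components.
Back-substitution yields (α₁, α₂, α₃) = (-2, -3, -4).

w = -2u₁ - 3u₂ - 4u₃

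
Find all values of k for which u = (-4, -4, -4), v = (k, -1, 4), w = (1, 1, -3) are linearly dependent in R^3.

k = -1

The set is linearly dependent precisely when det[u; v; w] = 0.
Cofactor expansion gives det = -16*k - 16.
Solving -16*k - 16 = 0 yields k = -1.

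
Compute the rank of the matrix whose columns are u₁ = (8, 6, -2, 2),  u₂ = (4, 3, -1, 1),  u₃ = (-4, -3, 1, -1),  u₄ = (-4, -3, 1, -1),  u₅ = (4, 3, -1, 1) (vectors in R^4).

1

Row-reduce the 5×4 matrix with these as rows.
Reduction leaves 1 leading entry, giving rank 1.
(With 5 elements in a 4-dimensional space the rank is at most 4.)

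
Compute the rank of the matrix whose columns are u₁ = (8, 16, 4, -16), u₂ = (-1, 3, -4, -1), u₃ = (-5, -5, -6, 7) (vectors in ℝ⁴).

Row-reduce the 3×4 matrix with these as rows.
Reduction leaves 2 leading entries, giving rank 2.

2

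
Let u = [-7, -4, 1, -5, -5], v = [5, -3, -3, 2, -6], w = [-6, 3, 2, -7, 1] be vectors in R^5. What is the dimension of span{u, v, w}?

3

Row-reduce the 3×5 matrix with these as rows.
The echelon form has 3 nonzero rows, so the rank is 3.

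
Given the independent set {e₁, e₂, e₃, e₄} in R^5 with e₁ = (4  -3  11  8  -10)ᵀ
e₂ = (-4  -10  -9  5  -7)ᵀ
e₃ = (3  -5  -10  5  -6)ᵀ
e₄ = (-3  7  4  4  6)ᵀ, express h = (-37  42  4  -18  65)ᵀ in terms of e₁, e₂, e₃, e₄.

h = -3e₁ + e₂ - 3e₃ + 4e₄

Set up the augmented matrix [e₁ | e₂ | e₃ | e₄ | h] and row-reduce.
Back-substitution yields (a₁, …, a₄) = (-3, 1, -3, 4).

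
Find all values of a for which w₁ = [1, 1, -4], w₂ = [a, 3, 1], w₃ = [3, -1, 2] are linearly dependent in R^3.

a = -23

Dependence holds iff the 3×3 matrix [w₁ w₂ w₃] is singular.
Cofactor expansion gives det = 2*a + 46.
Setting this to zero gives a = -23.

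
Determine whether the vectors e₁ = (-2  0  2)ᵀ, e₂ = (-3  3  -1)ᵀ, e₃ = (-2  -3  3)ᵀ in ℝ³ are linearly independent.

linearly independent

Form the 3×3 matrix with these as columns; its determinant is 18.
A nonzero determinant means the columns are linearly independent.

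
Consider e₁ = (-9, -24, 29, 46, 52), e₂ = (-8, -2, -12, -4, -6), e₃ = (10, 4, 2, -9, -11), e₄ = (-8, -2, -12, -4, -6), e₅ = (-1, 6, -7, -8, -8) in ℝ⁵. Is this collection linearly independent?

Two of the vectors are equal, giving an immediate dependence.

linearly dependent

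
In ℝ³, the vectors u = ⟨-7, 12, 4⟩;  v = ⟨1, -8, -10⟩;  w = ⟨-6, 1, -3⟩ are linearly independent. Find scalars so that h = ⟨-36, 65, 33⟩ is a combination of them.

Solve the system with u, v, w as columns and h as the right-hand side.
Row-reducing the augmented matrix gives the unique coefficients (c₁, c₂, c₃) = (4, -2, 1).

h = 4u - 2v + w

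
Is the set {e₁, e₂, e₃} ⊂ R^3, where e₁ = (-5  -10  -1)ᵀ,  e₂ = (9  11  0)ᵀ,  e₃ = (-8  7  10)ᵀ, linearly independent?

linearly independent

Place the vectors as rows of a 3×3 matrix and reduce to echelon form.
The reduction yields 3 nonzero rows, so the rank is 3.
Since rank = 3 (the number of vectors), the set is linearly independent.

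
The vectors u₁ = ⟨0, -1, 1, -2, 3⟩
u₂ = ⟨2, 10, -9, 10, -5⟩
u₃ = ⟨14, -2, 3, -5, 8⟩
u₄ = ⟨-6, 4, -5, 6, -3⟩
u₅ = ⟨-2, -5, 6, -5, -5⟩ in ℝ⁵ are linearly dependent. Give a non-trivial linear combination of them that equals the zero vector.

u₁ + u₃ + 2u₄ + u₅ = 0

Row-reduce the matrix with u₁, u₂, u₃, u₄, u₅ as columns; the null space gives the coefficients.
A generator of the null space is (1, 0, 1, 2, 1).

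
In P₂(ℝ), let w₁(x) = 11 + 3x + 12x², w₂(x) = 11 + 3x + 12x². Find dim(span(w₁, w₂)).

Pass to coordinate vectors with respect to the basis {1, x, x²}.
Row-reduce the 2×3 matrix with these as rows.
Exactly 1 pivot survives; hence the rank is 1.

dim = 1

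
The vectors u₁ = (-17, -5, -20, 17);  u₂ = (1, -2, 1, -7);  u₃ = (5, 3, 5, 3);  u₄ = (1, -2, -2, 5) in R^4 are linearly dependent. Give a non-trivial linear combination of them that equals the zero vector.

u₁ + 3u₂ + 3u₃ - u₄ = 0

Set up α₁u₁ + … + α₄u₄ = 0 and solve the homogeneous system.
A generator of the null space is (1, 3, 3, -1).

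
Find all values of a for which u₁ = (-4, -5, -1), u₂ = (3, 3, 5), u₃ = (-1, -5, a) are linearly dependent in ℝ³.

a = 21

Place the vectors as rows of a 3×3 matrix; dependence ⇔ determinant zero.
The determinant works out to 3*a - 63.
Solving 3*a - 63 = 0 yields a = 21.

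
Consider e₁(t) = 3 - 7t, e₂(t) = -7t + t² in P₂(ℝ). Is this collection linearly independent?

Write each element as a coordinate vector in ℝ³ using {1, t, t²}.
Row-reduce the matrix whose columns are e₁, e₂.
The reduction yields 2 nonzero rows, so the rank is 2.
Since rank = 2 (the number of vectors), the set is linearly independent.

linearly independent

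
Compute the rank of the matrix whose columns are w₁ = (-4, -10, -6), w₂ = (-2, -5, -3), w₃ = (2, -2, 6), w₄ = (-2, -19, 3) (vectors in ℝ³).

2

Form the matrix with w₁, w₂, w₃, w₄ as columns and reduce.
Reduction leaves 2 leading entries, giving rank 2.
(With 4 elements in a 3-dimensional space the rank is at most 3.)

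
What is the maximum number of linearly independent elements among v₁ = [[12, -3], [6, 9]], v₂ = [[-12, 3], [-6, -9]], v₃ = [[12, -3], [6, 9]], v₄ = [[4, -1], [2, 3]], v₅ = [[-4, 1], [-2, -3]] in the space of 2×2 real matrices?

1

Represent each element by its coordinate vector in ℝ⁴.
Row-reduce the 5×4 matrix with these as rows.
There is 1 pivot column, so rank = 1.
(With 5 elements in a 4-dimensional space the rank is at most 4.)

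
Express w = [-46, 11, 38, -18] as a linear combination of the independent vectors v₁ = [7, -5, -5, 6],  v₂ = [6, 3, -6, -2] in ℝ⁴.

Since v₁, v₂ are independent, the coefficients expressing w are uniquely determined by a linear system.
Back-substitution yields (c₁, c₂) = (-4, -3).

w = -4v₁ - 3v₂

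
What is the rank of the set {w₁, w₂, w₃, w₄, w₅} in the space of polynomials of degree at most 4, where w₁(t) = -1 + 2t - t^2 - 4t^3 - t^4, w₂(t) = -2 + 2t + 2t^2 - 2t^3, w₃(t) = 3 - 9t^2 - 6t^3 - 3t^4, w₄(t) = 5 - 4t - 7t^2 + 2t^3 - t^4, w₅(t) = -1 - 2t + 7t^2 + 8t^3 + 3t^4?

2

Pass to coordinate vectors with respect to the basis {1, t, …, t^4}.
Apply Gaussian elimination to the matrix whose rows are w₁, w₂, w₃, w₄, w₅.
There are 2 pivot columns, so rank = 2.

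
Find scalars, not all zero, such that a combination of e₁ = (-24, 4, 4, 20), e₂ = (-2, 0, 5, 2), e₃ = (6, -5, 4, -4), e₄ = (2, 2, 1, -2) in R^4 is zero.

Row-reduce the matrix with e₁, e₂, e₃, e₄ as columns; the null space gives the coefficients.
A generator of the null space is (1, -3, 2, 3).

e₁ - 3e₂ + 2e₃ + 3e₄ = 0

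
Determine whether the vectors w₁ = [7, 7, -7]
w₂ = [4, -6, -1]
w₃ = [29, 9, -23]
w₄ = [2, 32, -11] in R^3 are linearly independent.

There are 4 vectors in a 3-dimensional space, so they cannot be linearly independent.

linearly dependent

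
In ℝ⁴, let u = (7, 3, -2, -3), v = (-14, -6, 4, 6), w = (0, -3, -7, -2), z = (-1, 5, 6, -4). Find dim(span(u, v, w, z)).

dim = 3

Form the matrix with u, v, w, z as columns and reduce.
The echelon form has 3 nonzero rows, so the rank is 3.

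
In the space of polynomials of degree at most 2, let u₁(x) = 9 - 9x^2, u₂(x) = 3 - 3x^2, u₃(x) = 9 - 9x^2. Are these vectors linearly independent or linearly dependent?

linearly dependent

Write each element as a coordinate vector in ℝ³ using {1, x, x^2}.
The matrix [u₁|u₂|u₃] has determinant 0.
A zero determinant means the columns are linearly dependent.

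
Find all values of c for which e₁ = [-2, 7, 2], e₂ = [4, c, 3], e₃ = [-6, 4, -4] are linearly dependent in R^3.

Dependence holds iff the 3×3 matrix [e₁ e₂ e₃] is singular.
Cofactor expansion gives det = 20*c + 42.
This vanishes exactly when c = -21/10.

c = -21/10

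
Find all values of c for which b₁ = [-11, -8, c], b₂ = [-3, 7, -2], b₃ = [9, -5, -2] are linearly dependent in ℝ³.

c = 19/2

Place the vectors as rows of a 3×3 matrix; dependence ⇔ determinant zero.
The determinant works out to 456 - 48*c.
Solving 456 - 48*c = 0 yields c = 19/2.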